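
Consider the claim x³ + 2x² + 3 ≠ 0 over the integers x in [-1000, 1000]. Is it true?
Track d = LHS − RHS over the integers in [-1000, 1000]. Equality would need d = 0, but d changes sign only between consecutive integers, jumping over 0:
x = -3: LHS = (-3)³ + 2·(-3)² + 3 = -6; -6 ≠ 0 — holds  (d = -6)
x = -2: LHS = (-2)³ + 2·(-2)² + 3 = 3; 3 ≠ 0 — holds  (d = 3)
Away from these crossings d keeps a constant sign, and checking every integer in [-1000, 1000] confirms d ≠ 0 throughout. Hence the two sides are never equal, so the relation holds for every integer in [-1000, 1000].

No counterexample exists.

Answer: True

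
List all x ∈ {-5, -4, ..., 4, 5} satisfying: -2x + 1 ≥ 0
Holds for: {-5, -4, -3, -2, -1, 0}
Fails for: {1, 2, 3, 4, 5}

Answer: {-5, -4, -3, -2, -1, 0}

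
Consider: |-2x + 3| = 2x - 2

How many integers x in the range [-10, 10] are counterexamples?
Counterexamples in [-10, 10]: {-10, -9, -8, -7, -6, -5, -4, -3, -2, -1, 0, 1, 2, 3, 4, 5, 6, 7, 8, 9, 10}.

Counting them gives 21 values.

Answer: 21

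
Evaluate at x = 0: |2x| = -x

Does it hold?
x = 0: LHS = |2·0| = |0| = 0, RHS = -0 = 0; 0 = 0 — holds

The relation is satisfied at x = 0.

Answer: Yes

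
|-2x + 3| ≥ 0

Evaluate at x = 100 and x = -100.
x = 100: LHS = |-2·100 + 3| = |-197| = 197; 197 ≥ 0 — holds
x = -100: LHS = |-2·(-100) + 3| = |203| = 203; 203 ≥ 0 — holds

Answer: Yes, holds for both x = 100 and x = -100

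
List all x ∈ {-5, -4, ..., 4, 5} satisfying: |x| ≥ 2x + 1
Holds for: {-5, -4, -3, -2, -1}
Fails for: {0, 1, 2, 3, 4, 5}

Answer: {-5, -4, -3, -2, -1}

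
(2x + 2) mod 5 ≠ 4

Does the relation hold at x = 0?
x = 0: LHS = (2·0 + 2) mod 5 = 2 mod 5 = 2; 2 ≠ 4 — holds

The relation is satisfied at x = 0.

Answer: Yes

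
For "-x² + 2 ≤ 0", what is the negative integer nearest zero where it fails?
Testing negative integers from -1 downward:
x = -1: LHS = -(-1)² + 2 = 1; 1 ≤ 0 — FAILS  ← closest negative counterexample to 0

Answer: x = -1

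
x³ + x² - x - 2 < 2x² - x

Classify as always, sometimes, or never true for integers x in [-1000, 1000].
Holds at x = 0: LHS = 0³ + 0² - 0 - 2 = -2, RHS = 2·0² - 0 = 0; -2 < 0 — holds
Fails at x = 2: LHS = 2³ + 2² - 2 - 2 = 8, RHS = 2·2² - 2 = 6; 8 < 6 — FAILS
It is satisfied by some integers in the range but not all.

Answer: Sometimes true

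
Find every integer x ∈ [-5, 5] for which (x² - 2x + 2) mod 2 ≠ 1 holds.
Holds for: {-4, -2, 0, 2, 4}
Fails for: {-5, -3, -1, 1, 3, 5}

Answer: {-4, -2, 0, 2, 4}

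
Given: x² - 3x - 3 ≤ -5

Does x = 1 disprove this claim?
Substitute x = 1 into the relation:
x = 1: LHS = 1² - 3·1 - 3 = -5; -5 ≤ -5 — holds

The claim holds here, so x = 1 is not a counterexample. (A counterexample exists elsewhere, e.g. x = 0.)

Answer: No, x = 1 is not a counterexample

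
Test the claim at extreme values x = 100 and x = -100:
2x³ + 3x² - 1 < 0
x = 100: LHS = 2·100³ + 3·100² - 1 = 2029999; 2029999 < 0 — FAILS
x = -100: LHS = 2·(-100)³ + 3·(-100)² - 1 = -1970001; -1970001 < 0 — holds

Answer: Partially: fails for x = 100, holds for x = -100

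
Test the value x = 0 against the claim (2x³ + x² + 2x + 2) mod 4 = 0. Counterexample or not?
Substitute x = 0 into the relation:
x = 0: LHS = (2·0³ + 0² + 2·0 + 2) mod 4 = 2 mod 4 = 2; 2 = 0 — FAILS

Since the claim fails at x = 0, this value is a counterexample.

Answer: Yes, x = 0 is a counterexample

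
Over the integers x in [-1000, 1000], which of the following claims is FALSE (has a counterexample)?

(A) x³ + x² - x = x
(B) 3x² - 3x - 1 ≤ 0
(A) x = -1: LHS = (-1)³ + (-1)² - (-1) = 1; 1 = -1 — FAILS
(B) x = -1: LHS = 3·(-1)² - 3·(-1) - 1 = 5; 5 ≤ 0 — FAILS

Answer: Both A and B are false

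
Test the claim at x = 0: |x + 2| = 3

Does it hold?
x = 0: LHS = |0 + 2| = |2| = 2; 2 = 3 — FAILS

The relation fails at x = 0, so x = 0 is a counterexample.

Answer: No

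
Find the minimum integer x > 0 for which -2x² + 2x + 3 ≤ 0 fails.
Testing positive integers:
x = 1: LHS = -2·1² + 2·1 + 3 = 3; 3 ≤ 0 — FAILS  ← smallest positive counterexample

Answer: x = 1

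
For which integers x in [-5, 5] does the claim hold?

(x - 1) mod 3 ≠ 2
Holds for: {-5, -4, -2, -1, 1, 2, 4, 5}
Fails for: {-3, 0, 3}

Answer: {-5, -4, -2, -1, 1, 2, 4, 5}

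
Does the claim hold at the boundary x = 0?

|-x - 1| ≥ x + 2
x = 0: LHS = |-0 - 1| = |-1| = 1, RHS = 0 + 2 = 2; 1 ≥ 2 — FAILS

The relation fails at x = 0, so x = 0 is a counterexample.

Answer: No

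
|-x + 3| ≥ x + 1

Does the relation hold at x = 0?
x = 0: LHS = |-0 + 3| = |3| = 3, RHS = 0 + 1 = 1; 3 ≥ 1 — holds

The relation is satisfied at x = 0.

Answer: Yes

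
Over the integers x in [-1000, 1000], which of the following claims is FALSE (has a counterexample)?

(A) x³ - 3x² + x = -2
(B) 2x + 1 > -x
(A) x = 0: LHS = 0³ - 3·0² + 0 = 0; 0 = -2 — FAILS
(B) x = -1: LHS = 2·(-1) + 1 = -1, RHS = -(-1) = 1; -1 > 1 — FAILS

Answer: Both A and B are false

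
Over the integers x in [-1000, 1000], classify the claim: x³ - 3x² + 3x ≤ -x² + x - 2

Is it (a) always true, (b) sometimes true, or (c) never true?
Holds at x = -1: LHS = (-1)³ - 3·(-1)² + 3·(-1) = -7, RHS = -(-1)² + (-1) - 2 = -4; -7 ≤ -4 — holds
Fails at x = 0: LHS = 0³ - 3·0² + 3·0 = 0, RHS = -0² + 0 - 2 = -2; 0 ≤ -2 — FAILS
It is satisfied by some integers in the range but not all.

Answer: Sometimes true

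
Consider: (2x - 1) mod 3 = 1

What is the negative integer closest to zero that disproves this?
Testing negative integers from -1 downward:
x = -1: LHS = (2·(-1) - 1) mod 3 = (-3) mod 3 = 0; 0 = 1 — FAILS  ← closest negative counterexample to 0

Answer: x = -1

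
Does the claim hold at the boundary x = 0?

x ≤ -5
x = 0: 0 ≤ -5 — FAILS

The relation fails at x = 0, so x = 0 is a counterexample.

Answer: No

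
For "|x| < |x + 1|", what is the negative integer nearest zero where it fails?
Testing negative integers from -1 downward:
x = -1: LHS = |-1| = 1, RHS = |(-1) + 1| = |0| = 0; 1 < 0 — FAILS  ← closest negative counterexample to 0

Answer: x = -1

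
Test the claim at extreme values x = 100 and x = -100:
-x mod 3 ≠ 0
x = 100: LHS = (-100) mod 3 = 2; 2 ≠ 0 — holds
x = -100: LHS = (-(-100)) mod 3 = 100 mod 3 = 1; 1 ≠ 0 — holds

Answer: Yes, holds for both x = 100 and x = -100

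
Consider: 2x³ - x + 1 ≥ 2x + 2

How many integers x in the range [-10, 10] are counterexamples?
Counterexamples in [-10, 10]: {-10, -9, -8, -7, -6, -5, -4, -3, -2, 0, 1}.

Counting them gives 11 values.

Answer: 11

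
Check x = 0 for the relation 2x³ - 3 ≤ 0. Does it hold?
x = 0: LHS = 2·0³ - 3 = -3; -3 ≤ 0 — holds

The relation is satisfied at x = 0.

Answer: Yes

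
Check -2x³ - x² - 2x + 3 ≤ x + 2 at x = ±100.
x = 100: LHS = -2·100³ - 100² - 2·100 + 3 = -2010197, RHS = 100 + 2 = 102; -2010197 ≤ 102 — holds
x = -100: LHS = -2·(-100)³ - (-100)² - 2·(-100) + 3 = 1990203, RHS = (-100) + 2 = -98; 1990203 ≤ -98 — FAILS

Answer: Partially: holds for x = 100, fails for x = -100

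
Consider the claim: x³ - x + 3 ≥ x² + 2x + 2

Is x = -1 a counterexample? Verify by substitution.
Substitute x = -1 into the relation:
x = -1: LHS = (-1)³ - (-1) + 3 = 3, RHS = (-1)² + 2·(-1) + 2 = 1; 3 ≥ 1 — holds

The claim holds here, so x = -1 is not a counterexample. (A counterexample exists elsewhere, e.g. x = 1.)

Answer: No, x = -1 is not a counterexample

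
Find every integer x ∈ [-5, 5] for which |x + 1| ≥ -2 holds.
An absolute value is never negative, so the left side is ≥ 0 for every x, while the right side is -2. Tightest case in [-5, 5] is x = -1:
x = -1: LHS = |(-1) + 1| = |0| = 0; 0 ≥ -2 — holds
Hence LHS − RHS is never negative, i.e. LHS ≥ RHS throughout, so the relation holds for every integer in [-5, 5].

Answer: All integers in [-5, 5]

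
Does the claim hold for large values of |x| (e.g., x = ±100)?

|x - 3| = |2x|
x = 100: LHS = |100 - 3| = |97| = 97, RHS = |2·100| = |200| = 200; 97 = 200 — FAILS
x = -100: LHS = |(-100) - 3| = |-103| = 103, RHS = |2·(-100)| = |-200| = 200; 103 = 200 — FAILS

Answer: No, fails for both x = 100 and x = -100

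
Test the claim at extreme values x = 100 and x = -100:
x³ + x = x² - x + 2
x = 100: LHS = 100³ + 100 = 1000100, RHS = 100² - 100 + 2 = 9902; 1000100 = 9902 — FAILS
x = -100: LHS = (-100)³ + (-100) = -1000100, RHS = (-100)² - (-100) + 2 = 10102; -1000100 = 10102 — FAILS

Answer: No, fails for both x = 100 and x = -100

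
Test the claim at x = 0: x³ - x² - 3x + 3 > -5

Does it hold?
x = 0: LHS = 0³ - 0² - 3·0 + 3 = 3; 3 > -5 — holds

The relation is satisfied at x = 0.

Answer: Yes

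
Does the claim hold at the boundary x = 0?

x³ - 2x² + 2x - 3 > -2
x = 0: LHS = 0³ - 2·0² + 2·0 - 3 = -3; -3 > -2 — FAILS

The relation fails at x = 0, so x = 0 is a counterexample.

Answer: No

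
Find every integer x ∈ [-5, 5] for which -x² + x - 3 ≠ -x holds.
Over all integers in [-5, 5], LHS − RHS is always negative; it is closest to 0 at x = 1, where it equals -2:
x = 1: LHS = -1² + 1 - 3 = -3; -3 ≠ -1 — holds
At the ends of the range:
x = -5: LHS = -(-5)² + (-5) - 3 = -33, RHS = -(-5) = 5; -33 ≠ 5 — holds
x = 5: LHS = -5² + 5 - 3 = -23; -23 ≠ -5 — holds
Hence LHS − RHS is never 0, i.e. the two sides are never equal, so the relation holds for every integer in [-5, 5].

Answer: All integers in [-5, 5]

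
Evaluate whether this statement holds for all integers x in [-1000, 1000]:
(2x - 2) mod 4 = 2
The claim fails at x = 1:
x = 1: LHS = (2·1 - 2) mod 4 = 0 mod 4 = 0; 0 = 2 — FAILS

Because a single integer refutes it, the statement is false.

Answer: False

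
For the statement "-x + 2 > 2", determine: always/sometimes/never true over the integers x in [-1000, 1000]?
Holds at x = -1: LHS = -(-1) + 2 = 3; 3 > 2 — holds
Fails at x = 0: LHS = -0 + 2 = 2; 2 > 2 — FAILS
It is satisfied by some integers in the range but not all.

Answer: Sometimes true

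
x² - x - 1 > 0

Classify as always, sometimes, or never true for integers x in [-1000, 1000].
Holds at x = -1: LHS = (-1)² - (-1) - 1 = 1; 1 > 0 — holds
Fails at x = 0: LHS = 0² - 0 - 1 = -1; -1 > 0 — FAILS
It is satisfied by some integers in the range but not all.

Answer: Sometimes true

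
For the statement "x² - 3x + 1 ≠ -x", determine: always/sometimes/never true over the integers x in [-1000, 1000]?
Holds at x = 0: LHS = 0² - 3·0 + 1 = 1, RHS = -0 = 0; 1 ≠ 0 — holds
Fails at x = 1: LHS = 1² - 3·1 + 1 = -1; -1 ≠ -1 — FAILS
It is satisfied by some integers in the range but not all.

Answer: Sometimes true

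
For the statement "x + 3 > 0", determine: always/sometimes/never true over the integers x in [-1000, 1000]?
Holds at x = 0: LHS = 0 + 3 = 3; 3 > 0 — holds
Fails at x = -3: LHS = (-3) + 3 = 0; 0 > 0 — FAILS
It is satisfied by some integers in the range but not all.

Answer: Sometimes true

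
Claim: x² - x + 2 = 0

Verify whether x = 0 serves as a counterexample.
Substitute x = 0 into the relation:
x = 0: LHS = 0² - 0 + 2 = 2; 2 = 0 — FAILS

Since the claim fails at x = 0, this value is a counterexample.

Answer: Yes, x = 0 is a counterexample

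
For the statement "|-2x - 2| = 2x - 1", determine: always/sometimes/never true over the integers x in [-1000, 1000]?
Over all integers in [-1000, 1000], LHS − RHS is always positive; it is smallest at x = 0, where it equals 3:
x = 0: LHS = |-2·0 - 2| = |-2| = 2, RHS = 2·0 - 1 = -1; 2 = -1 — FAILS
At the ends of the range:
x = -1000: LHS = |-2·(-1000) - 2| = |1998| = 1998, RHS = 2·(-1000) - 1 = -2001; 1998 = -2001 — FAILS
x = 1000: LHS = |-2·1000 - 2| = |-2002| = 2002, RHS = 2·1000 - 1 = 1999; 2002 = 1999 — FAILS
Hence LHS − RHS is never 0, i.e. the two sides are never equal, so the claimed relation (=) fails for every integer in [-1000, 1000].

No integer in the range satisfies it.

Answer: Never true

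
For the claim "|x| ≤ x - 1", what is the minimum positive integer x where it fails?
Testing positive integers:
x = 1: LHS = |1| = 1, RHS = 1 - 1 = 0; 1 ≤ 0 — FAILS  ← smallest positive counterexample

Answer: x = 1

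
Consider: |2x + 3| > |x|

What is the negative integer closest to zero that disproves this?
Testing negative integers from -1 downward:
x = -1: LHS = |2·(-1) + 3| = |1| = 1, RHS = |-1| = 1; 1 > 1 — FAILS  ← closest negative counterexample to 0

Answer: x = -1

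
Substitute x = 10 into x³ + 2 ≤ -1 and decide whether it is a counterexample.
Substitute x = 10 into the relation:
x = 10: LHS = 10³ + 2 = 1002; 1002 ≤ -1 — FAILS

Since the claim fails at x = 10, this value is a counterexample.

Answer: Yes, x = 10 is a counterexample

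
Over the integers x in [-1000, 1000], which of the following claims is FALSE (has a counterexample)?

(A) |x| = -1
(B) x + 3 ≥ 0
(A) x = 0: LHS = |0| = 0; 0 = -1 — FAILS
(B) x = -4: LHS = (-4) + 3 = -1; -1 ≥ 0 — FAILS

Answer: Both A and B are false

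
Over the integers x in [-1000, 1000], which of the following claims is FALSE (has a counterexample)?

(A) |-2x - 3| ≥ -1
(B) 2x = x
(A) An absolute value is never negative, so the left side is ≥ 0 for every x, while the right side is -1. Tightest case in [-1000, 1000] is x = -1:
x = -1: LHS = |-2·(-1) - 3| = |-1| = 1; 1 ≥ -1 — holds
Hence LHS − RHS is never negative, i.e. LHS ≥ RHS throughout, so the relation holds for every integer in [-1000, 1000].

(B) x = 1: LHS = 2·1 = 2; 2 = 1 — FAILS

Only (B) has a counterexample.

Answer: B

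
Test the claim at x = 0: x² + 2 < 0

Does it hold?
x = 0: LHS = 0² + 2 = 2; 2 < 0 — FAILS

The relation fails at x = 0, so x = 0 is a counterexample.

Answer: No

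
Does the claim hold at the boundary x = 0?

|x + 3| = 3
x = 0: LHS = |0 + 3| = |3| = 3; 3 = 3 — holds

The relation is satisfied at x = 0.

Answer: Yes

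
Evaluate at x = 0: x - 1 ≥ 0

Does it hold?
x = 0: LHS = 0 - 1 = -1; -1 ≥ 0 — FAILS

The relation fails at x = 0, so x = 0 is a counterexample.

Answer: No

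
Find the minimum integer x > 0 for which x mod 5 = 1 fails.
Testing positive integers:
x = 1: LHS = 1 mod 5 = 1; 1 = 1 — holds
x = 2: LHS = 2 mod 5 = 2; 2 = 1 — FAILS  ← smallest positive counterexample

Answer: x = 2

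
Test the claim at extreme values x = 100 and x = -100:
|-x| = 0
x = 100: LHS = |-100| = 100; 100 = 0 — FAILS
x = -100: LHS = |-(-100)| = |100| = 100; 100 = 0 — FAILS

Answer: No, fails for both x = 100 and x = -100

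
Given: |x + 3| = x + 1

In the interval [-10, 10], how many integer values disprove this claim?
Counterexamples in [-10, 10]: {-10, -9, -8, -7, -6, -5, -4, -3, -2, -1, 0, 1, 2, 3, 4, 5, 6, 7, 8, 9, 10}.

Counting them gives 21 values.

Answer: 21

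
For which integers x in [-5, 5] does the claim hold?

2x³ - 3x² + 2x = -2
Track d = LHS − RHS over the integers in [-5, 5]. Equality would need d = 0, but d changes sign only between consecutive integers, jumping over 0:
x = -1: LHS = 2·(-1)³ - 3·(-1)² + 2·(-1) = -7; -7 = -2 — FAILS  (d = -5)
x = 0: LHS = 2·0³ - 3·0² + 2·0 = 0; 0 = -2 — FAILS  (d = 2)
Away from these crossings d keeps a constant sign, and checking every integer in [-5, 5] confirms d ≠ 0 throughout. Hence the two sides are never equal, so the claimed relation (=) fails for every integer in [-5, 5].

Answer: None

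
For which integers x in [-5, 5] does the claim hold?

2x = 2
Holds for: {1}
Fails for: {-5, -4, -3, -2, -1, 0, 2, 3, 4, 5}

Answer: {1}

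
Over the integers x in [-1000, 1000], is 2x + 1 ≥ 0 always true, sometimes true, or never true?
Holds at x = 0: LHS = 2·0 + 1 = 1; 1 ≥ 0 — holds
Fails at x = -1: LHS = 2·(-1) + 1 = -1; -1 ≥ 0 — FAILS
It is satisfied by some integers in the range but not all.

Answer: Sometimes true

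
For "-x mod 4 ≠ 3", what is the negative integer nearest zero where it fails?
Testing negative integers from -1 downward:
x = -1: LHS = (-(-1)) mod 4 = 1 mod 4 = 1; 1 ≠ 3 — holds
x = -2: LHS = (-(-2)) mod 4 = 2 mod 4 = 2; 2 ≠ 3 — holds
x = -3: LHS = (-(-3)) mod 4 = 3 mod 4 = 3; 3 ≠ 3 — FAILS  ← closest negative counterexample to 0

Answer: x = -3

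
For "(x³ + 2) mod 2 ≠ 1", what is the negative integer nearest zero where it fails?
Testing negative integers from -1 downward:
x = -1: LHS = ((-1)³ + 2) mod 2 = 1 mod 2 = 1; 1 ≠ 1 — FAILS  ← closest negative counterexample to 0

Answer: x = -1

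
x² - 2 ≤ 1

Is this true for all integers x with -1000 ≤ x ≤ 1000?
The claim fails at x = 2:
x = 2: LHS = 2² - 2 = 2; 2 ≤ 1 — FAILS

Because a single integer refutes it, the statement is false.

Answer: False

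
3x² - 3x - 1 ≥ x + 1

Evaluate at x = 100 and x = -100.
x = 100: LHS = 3·100² - 3·100 - 1 = 29699, RHS = 100 + 1 = 101; 29699 ≥ 101 — holds
x = -100: LHS = 3·(-100)² - 3·(-100) - 1 = 30299, RHS = (-100) + 1 = -99; 30299 ≥ -99 — holds

Answer: Yes, holds for both x = 100 and x = -100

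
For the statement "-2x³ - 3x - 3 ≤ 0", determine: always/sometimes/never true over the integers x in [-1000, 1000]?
Holds at x = 0: LHS = -2·0³ - 3·0 - 3 = -3; -3 ≤ 0 — holds
Fails at x = -1: LHS = -2·(-1)³ - 3·(-1) - 3 = 2; 2 ≤ 0 — FAILS
It is satisfied by some integers in the range but not all.

Answer: Sometimes true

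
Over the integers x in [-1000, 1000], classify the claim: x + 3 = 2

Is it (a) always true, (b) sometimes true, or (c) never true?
Holds at x = -1: LHS = (-1) + 3 = 2; 2 = 2 — holds
Fails at x = 0: LHS = 0 + 3 = 3; 3 = 2 — FAILS
It is satisfied by some integers in the range but not all.

Answer: Sometimes true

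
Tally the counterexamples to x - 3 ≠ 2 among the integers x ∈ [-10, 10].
Counterexamples in [-10, 10]: {5}.

Counting them gives 1 values.

Answer: 1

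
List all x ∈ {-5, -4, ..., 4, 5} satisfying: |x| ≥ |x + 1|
Holds for: {-5, -4, -3, -2, -1}
Fails for: {0, 1, 2, 3, 4, 5}

Answer: {-5, -4, -3, -2, -1}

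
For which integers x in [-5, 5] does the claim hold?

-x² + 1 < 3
Over all integers in [-5, 5], LHS − RHS is largest at x = 0, where it equals -2:
x = 0: LHS = -0² + 1 = 1; 1 < 3 — holds
At the ends of the range:
x = -5: LHS = -(-5)² + 1 = -24; -24 < 3 — holds
x = 5: LHS = -5² + 1 = -24; -24 < 3 — holds
Hence LHS − RHS is never zero or positive, i.e. LHS < RHS throughout, so the relation holds for every integer in [-5, 5].

Answer: All integers in [-5, 5]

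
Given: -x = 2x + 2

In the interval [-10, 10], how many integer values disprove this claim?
Counterexamples in [-10, 10]: {-10, -9, -8, -7, -6, -5, -4, -3, -2, -1, 0, 1, 2, 3, 4, 5, 6, 7, 8, 9, 10}.

Counting them gives 21 values.

Answer: 21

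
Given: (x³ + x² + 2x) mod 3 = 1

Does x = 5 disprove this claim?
Substitute x = 5 into the relation:
x = 5: LHS = (5³ + 5² + 2·5) mod 3 = 160 mod 3 = 1; 1 = 1 — holds

The claim holds here, so x = 5 is not a counterexample. (A counterexample exists elsewhere, e.g. x = 0.)

Answer: No, x = 5 is not a counterexample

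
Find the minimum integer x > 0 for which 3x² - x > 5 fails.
Testing positive integers:
x = 1: LHS = 3·1² - 1 = 2; 2 > 5 — FAILS  ← smallest positive counterexample

Answer: x = 1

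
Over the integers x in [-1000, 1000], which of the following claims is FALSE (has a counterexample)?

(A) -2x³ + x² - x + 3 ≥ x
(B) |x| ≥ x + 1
(A) x = 2: LHS = -2·2³ + 2² - 2 + 3 = -11; -11 ≥ 2 — FAILS
(B) x = 0: LHS = |0| = 0, RHS = 0 + 1 = 1; 0 ≥ 1 — FAILS

Answer: Both A and B are false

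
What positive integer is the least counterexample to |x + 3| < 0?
Testing positive integers:
x = 1: LHS = |1 + 3| = |4| = 4; 4 < 0 — FAILS  ← smallest positive counterexample

Answer: x = 1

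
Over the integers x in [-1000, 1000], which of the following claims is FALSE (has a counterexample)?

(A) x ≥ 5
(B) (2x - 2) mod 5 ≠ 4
(A) x = 0: 0 ≥ 5 — FAILS
(B) x = -2: LHS = (2·(-2) - 2) mod 5 = (-6) mod 5 = 4; 4 ≠ 4 — FAILS

Answer: Both A and B are false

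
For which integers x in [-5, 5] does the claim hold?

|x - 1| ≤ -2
An absolute value is never negative, so the left side is ≥ 0 for every x, while the right side is -2. Tightest case in [-5, 5] is x = 1:
x = 1: LHS = |1 - 1| = |0| = 0; 0 ≤ -2 — FAILS
Hence LHS − RHS is never zero or negative, i.e. LHS > RHS throughout, so the claimed relation (≤) fails for every integer in [-5, 5].

Answer: None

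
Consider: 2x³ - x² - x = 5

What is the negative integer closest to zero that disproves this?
Testing negative integers from -1 downward:
x = -1: LHS = 2·(-1)³ - (-1)² - (-1) = -2; -2 = 5 — FAILS  ← closest negative counterexample to 0

Answer: x = -1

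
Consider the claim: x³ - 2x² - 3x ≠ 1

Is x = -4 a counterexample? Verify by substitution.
Substitute x = -4 into the relation:
x = -4: LHS = (-4)³ - 2·(-4)² - 3·(-4) = -84; -84 ≠ 1 — holds

The relation holds at x = -4, so it is not a counterexample.

Answer: No, x = -4 is not a counterexample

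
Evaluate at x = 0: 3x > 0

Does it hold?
x = 0: LHS = 3·0 = 0; 0 > 0 — FAILS

The relation fails at x = 0, so x = 0 is a counterexample.

Answer: No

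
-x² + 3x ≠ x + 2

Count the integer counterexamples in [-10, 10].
Over all integers in [-10, 10], LHS − RHS is always negative; it is closest to 0 at x = 1, where it equals -1:
x = 1: LHS = -1² + 3·1 = 2, RHS = 1 + 2 = 3; 2 ≠ 3 — holds
At the ends of the range:
x = -10: LHS = -(-10)² + 3·(-10) = -130, RHS = (-10) + 2 = -8; -130 ≠ -8 — holds
x = 10: LHS = -10² + 3·10 = -70, RHS = 10 + 2 = 12; -70 ≠ 12 — holds
Hence LHS − RHS is never 0, i.e. the two sides are never equal, so the relation holds for every integer in [-10, 10].

No counterexample appears in that range.

Answer: 0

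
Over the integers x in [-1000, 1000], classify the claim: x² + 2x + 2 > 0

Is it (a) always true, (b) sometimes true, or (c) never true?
Over all integers in [-1000, 1000], LHS − RHS is smallest at x = -1, where it equals 1:
x = -1: LHS = (-1)² + 2·(-1) + 2 = 1; 1 > 0 — holds
At the ends of the range:
x = -1000: LHS = (-1000)² + 2·(-1000) + 2 = 998002; 998002 > 0 — holds
x = 1000: LHS = 1000² + 2·1000 + 2 = 1002002; 1002002 > 0 — holds
Hence LHS − RHS is never zero or negative, i.e. LHS > RHS throughout, so the relation holds for every integer in [-1000, 1000].

No counterexample exists.

Answer: Always true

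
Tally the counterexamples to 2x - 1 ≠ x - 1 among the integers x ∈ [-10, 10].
Counterexamples in [-10, 10]: {0}.

Counting them gives 1 values.

Answer: 1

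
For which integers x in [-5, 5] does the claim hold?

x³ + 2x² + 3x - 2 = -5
Track d = LHS − RHS over the integers in [-5, 5]. Equality would need d = 0, but d changes sign only between consecutive integers, jumping over 0:
x = -2: LHS = (-2)³ + 2·(-2)² + 3·(-2) - 2 = -8; -8 = -5 — FAILS  (d = -3)
x = -1: LHS = (-1)³ + 2·(-1)² + 3·(-1) - 2 = -4; -4 = -5 — FAILS  (d = 1)
Away from these crossings d keeps a constant sign, and checking every integer in [-5, 5] confirms d ≠ 0 throughout. Hence the two sides are never equal, so the claimed relation (=) fails for every integer in [-5, 5].

Answer: None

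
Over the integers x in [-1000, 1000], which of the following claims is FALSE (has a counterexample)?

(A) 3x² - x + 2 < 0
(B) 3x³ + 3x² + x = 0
(A) x = 0: LHS = 3·0² - 0 + 2 = 2; 2 < 0 — FAILS
(B) x = 1: LHS = 3·1³ + 3·1² + 1 = 7; 7 = 0 — FAILS

Answer: Both A and B are false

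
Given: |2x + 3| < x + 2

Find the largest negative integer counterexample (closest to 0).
Testing negative integers from -1 downward:
x = -1: LHS = |2·(-1) + 3| = |1| = 1, RHS = (-1) + 2 = 1; 1 < 1 — FAILS  ← closest negative counterexample to 0

Answer: x = -1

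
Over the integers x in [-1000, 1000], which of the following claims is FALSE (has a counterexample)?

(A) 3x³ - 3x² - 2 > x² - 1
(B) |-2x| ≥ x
(A) x = 0: LHS = 3·0³ - 3·0² - 2 = -2, RHS = 0² - 1 = -1; -2 > -1 — FAILS

(B) Over all integers in [-1000, 1000], LHS − RHS is smallest at x = 0, where it equals 0:
x = 0: LHS = |-2·0| = |0| = 0; 0 ≥ 0 — holds
At the ends of the range:
x = -1000: LHS = |-2·(-1000)| = |2000| = 2000; 2000 ≥ -1000 — holds
x = 1000: LHS = |-2·1000| = |-2000| = 2000; 2000 ≥ 1000 — holds
Hence LHS − RHS is never negative, i.e. LHS ≥ RHS throughout, so the relation holds for every integer in [-1000, 1000].

Only (A) has a counterexample.

Answer: A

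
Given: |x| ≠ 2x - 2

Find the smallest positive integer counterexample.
Testing positive integers:
x = 1: LHS = |1| = 1, RHS = 2·1 - 2 = 0; 1 ≠ 0 — holds
x = 2: LHS = |2| = 2, RHS = 2·2 - 2 = 2; 2 ≠ 2 — FAILS  ← smallest positive counterexample

Answer: x = 2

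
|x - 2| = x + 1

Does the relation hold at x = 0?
x = 0: LHS = |0 - 2| = |-2| = 2, RHS = 0 + 1 = 1; 2 = 1 — FAILS

The relation fails at x = 0, so x = 0 is a counterexample.

Answer: No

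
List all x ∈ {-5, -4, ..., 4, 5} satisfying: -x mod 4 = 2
Holds for: {-2, 2}
Fails for: {-5, -4, -3, -1, 0, 1, 3, 4, 5}

Answer: {-2, 2}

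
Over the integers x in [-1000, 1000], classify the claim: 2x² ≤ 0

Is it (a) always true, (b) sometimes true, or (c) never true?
Holds at x = 0: LHS = 2·0² = 0; 0 ≤ 0 — holds
Fails at x = 1: LHS = 2·1² = 2; 2 ≤ 0 — FAILS
It is satisfied by some integers in the range but not all.

Answer: Sometimes true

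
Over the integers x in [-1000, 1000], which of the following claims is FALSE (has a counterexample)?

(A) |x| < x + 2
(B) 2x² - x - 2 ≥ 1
(A) x = -1: LHS = |-1| = 1, RHS = (-1) + 2 = 1; 1 < 1 — FAILS
(B) x = 0: LHS = 2·0² - 0 - 2 = -2; -2 ≥ 1 — FAILS

Answer: Both A and B are false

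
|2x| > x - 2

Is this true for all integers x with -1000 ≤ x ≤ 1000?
Over all integers in [-1000, 1000], LHS − RHS is smallest at x = 0, where it equals 2:
x = 0: LHS = |2·0| = |0| = 0, RHS = 0 - 2 = -2; 0 > -2 — holds
At the ends of the range:
x = -1000: LHS = |2·(-1000)| = |-2000| = 2000, RHS = (-1000) - 2 = -1002; 2000 > -1002 — holds
x = 1000: LHS = |2·1000| = |2000| = 2000, RHS = 1000 - 2 = 998; 2000 > 998 — holds
Hence LHS − RHS is never zero or negative, i.e. LHS > RHS throughout, so the relation holds for every integer in [-1000, 1000].

No counterexample exists.

Answer: True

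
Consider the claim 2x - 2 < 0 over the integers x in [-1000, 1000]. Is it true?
The claim fails at x = 1:
x = 1: LHS = 2·1 - 2 = 0; 0 < 0 — FAILS

Because a single integer refutes it, the statement is false.

Answer: False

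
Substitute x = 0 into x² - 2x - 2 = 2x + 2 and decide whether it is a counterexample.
Substitute x = 0 into the relation:
x = 0: LHS = 0² - 2·0 - 2 = -2, RHS = 2·0 + 2 = 2; -2 = 2 — FAILS

Since the claim fails at x = 0, this value is a counterexample.

Answer: Yes, x = 0 is a counterexample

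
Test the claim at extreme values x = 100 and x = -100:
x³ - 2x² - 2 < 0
x = 100: LHS = 100³ - 2·100² - 2 = 979998; 979998 < 0 — FAILS
x = -100: LHS = (-100)³ - 2·(-100)² - 2 = -1020002; -1020002 < 0 — holds

Answer: Partially: fails for x = 100, holds for x = -100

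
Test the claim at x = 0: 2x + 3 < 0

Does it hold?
x = 0: LHS = 2·0 + 3 = 3; 3 < 0 — FAILS

The relation fails at x = 0, so x = 0 is a counterexample.

Answer: No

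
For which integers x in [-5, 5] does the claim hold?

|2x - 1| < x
Over all integers in [-5, 5], LHS − RHS is smallest at x = 1, where it equals 0:
x = 1: LHS = |2·1 - 1| = |1| = 1; 1 < 1 — FAILS
At the ends of the range:
x = -5: LHS = |2·(-5) - 1| = |-11| = 11; 11 < -5 — FAILS
x = 5: LHS = |2·5 - 1| = |9| = 9; 9 < 5 — FAILS
Hence LHS − RHS is never negative, i.e. LHS ≥ RHS throughout, so the claimed relation (<) fails for every integer in [-5, 5].

Answer: None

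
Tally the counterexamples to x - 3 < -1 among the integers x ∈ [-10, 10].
Counterexamples in [-10, 10]: {2, 3, 4, 5, 6, 7, 8, 9, 10}.

Counting them gives 9 values.

Answer: 9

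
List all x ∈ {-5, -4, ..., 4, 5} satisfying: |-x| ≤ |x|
Over all integers in [-5, 5], LHS − RHS is largest at x = 0, where it equals 0:
x = 0: LHS = |-0| = |0| = 0, RHS = |0| = 0; 0 ≤ 0 — holds
At the ends of the range:
x = -5: LHS = |-(-5)| = |5| = 5, RHS = |-5| = 5; 5 ≤ 5 — holds
x = 5: LHS = |-5| = 5, RHS = |5| = 5; 5 ≤ 5 — holds
Hence LHS − RHS is never positive, i.e. LHS ≤ RHS throughout, so the relation holds for every integer in [-5, 5].

Answer: All integers in [-5, 5]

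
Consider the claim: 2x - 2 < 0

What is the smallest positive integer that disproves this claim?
Testing positive integers:
x = 1: LHS = 2·1 - 2 = 0; 0 < 0 — FAILS  ← smallest positive counterexample

Answer: x = 1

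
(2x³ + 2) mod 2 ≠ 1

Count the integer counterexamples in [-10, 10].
For a polynomial with integer coefficients, its value mod 2 depends only on x mod 2, so it suffices to check one representative of each residue class, x = 0, 1:
x = 0: LHS = (2·0³ + 2) mod 2 = 2 mod 2 = 0; 0 ≠ 1 — holds
x = 1: LHS = (2·1³ + 2) mod 2 = 4 mod 2 = 0; 0 ≠ 1 — holds
The relation holds in every residue class, so the relation holds for every integer in [-10, 10].

No counterexample appears in that range.

Answer: 0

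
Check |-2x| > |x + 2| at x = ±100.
x = 100: LHS = |-2·100| = |-200| = 200, RHS = |100 + 2| = |102| = 102; 200 > 102 — holds
x = -100: LHS = |-2·(-100)| = |200| = 200, RHS = |(-100) + 2| = |-98| = 98; 200 > 98 — holds

Answer: Yes, holds for both x = 100 and x = -100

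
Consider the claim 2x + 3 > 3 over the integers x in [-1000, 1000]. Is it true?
The claim fails at x = 0:
x = 0: LHS = 2·0 + 3 = 3; 3 > 3 — FAILS

Because a single integer refutes it, the statement is false.

Answer: False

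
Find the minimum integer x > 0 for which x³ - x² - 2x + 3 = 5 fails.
Testing positive integers:
x = 1: LHS = 1³ - 1² - 2·1 + 3 = 1; 1 = 5 — FAILS  ← smallest positive counterexample

Answer: x = 1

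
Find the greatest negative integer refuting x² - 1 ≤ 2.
Testing negative integers from -1 downward:
x = -1: LHS = (-1)² - 1 = 0; 0 ≤ 2 — holds
x = -2: LHS = (-2)² - 1 = 3; 3 ≤ 2 — FAILS  ← closest negative counterexample to 0

Answer: x = -2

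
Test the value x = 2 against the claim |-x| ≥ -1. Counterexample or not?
Substitute x = 2 into the relation:
x = 2: LHS = |-2| = 2; 2 ≥ -1 — holds

The relation holds at x = 2, so it is not a counterexample.

Answer: No, x = 2 is not a counterexample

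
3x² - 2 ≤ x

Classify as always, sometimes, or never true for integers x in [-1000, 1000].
Holds at x = 0: LHS = 3·0² - 2 = -2; -2 ≤ 0 — holds
Fails at x = -1: LHS = 3·(-1)² - 2 = 1; 1 ≤ -1 — FAILS
It is satisfied by some integers in the range but not all.

Answer: Sometimes true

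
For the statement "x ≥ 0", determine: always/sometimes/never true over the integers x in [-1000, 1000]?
Holds at x = 0: 0 ≥ 0 — holds
Fails at x = -1: -1 ≥ 0 — FAILS
It is satisfied by some integers in the range but not all.

Answer: Sometimes true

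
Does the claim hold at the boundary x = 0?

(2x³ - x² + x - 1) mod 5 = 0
x = 0: LHS = (2·0³ - 0² + 0 - 1) mod 5 = (-1) mod 5 = 4; 4 = 0 — FAILS

The relation fails at x = 0, so x = 0 is a counterexample.

Answer: No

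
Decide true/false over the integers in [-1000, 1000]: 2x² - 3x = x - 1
The claim fails at x = 0:
x = 0: LHS = 2·0² - 3·0 = 0, RHS = 0 - 1 = -1; 0 = -1 — FAILS

Because a single integer refutes it, the statement is false.

Answer: False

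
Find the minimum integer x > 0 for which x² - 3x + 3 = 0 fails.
Testing positive integers:
x = 1: LHS = 1² - 3·1 + 3 = 1; 1 = 0 — FAILS  ← smallest positive counterexample

Answer: x = 1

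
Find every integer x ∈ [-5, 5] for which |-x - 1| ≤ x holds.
Over all integers in [-5, 5], LHS − RHS is smallest at x = 0, where it equals 1:
x = 0: LHS = |-0 - 1| = |-1| = 1; 1 ≤ 0 — FAILS
At the ends of the range:
x = -5: LHS = |-(-5) - 1| = |4| = 4; 4 ≤ -5 — FAILS
x = 5: LHS = |-5 - 1| = |-6| = 6; 6 ≤ 5 — FAILS
Hence LHS − RHS is never zero or negative, i.e. LHS > RHS throughout, so the claimed relation (≤) fails for every integer in [-5, 5].

Answer: None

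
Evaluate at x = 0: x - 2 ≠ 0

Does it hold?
x = 0: LHS = 0 - 2 = -2; -2 ≠ 0 — holds

The relation is satisfied at x = 0.

Answer: Yes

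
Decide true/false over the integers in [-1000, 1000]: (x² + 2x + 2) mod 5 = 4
The claim fails at x = 0:
x = 0: LHS = (0² + 2·0 + 2) mod 5 = 2 mod 5 = 2; 2 = 4 — FAILS

Because a single integer refutes it, the statement is false.

Answer: False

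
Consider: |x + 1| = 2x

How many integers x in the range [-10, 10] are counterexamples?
Counterexamples in [-10, 10]: {-10, -9, -8, -7, -6, -5, -4, -3, -2, -1, 0, 2, 3, 4, 5, 6, 7, 8, 9, 10}.

Counting them gives 20 values.

Answer: 20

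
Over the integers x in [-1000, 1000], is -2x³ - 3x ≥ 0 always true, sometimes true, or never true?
Holds at x = 0: LHS = -2·0³ - 3·0 = 0; 0 ≥ 0 — holds
Fails at x = 1: LHS = -2·1³ - 3·1 = -5; -5 ≥ 0 — FAILS
It is satisfied by some integers in the range but not all.

Answer: Sometimes true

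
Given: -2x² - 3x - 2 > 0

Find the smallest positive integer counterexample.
Testing positive integers:
x = 1: LHS = -2·1² - 3·1 - 2 = -7; -7 > 0 — FAILS  ← smallest positive counterexample

Answer: x = 1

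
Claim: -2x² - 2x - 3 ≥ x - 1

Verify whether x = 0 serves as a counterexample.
Substitute x = 0 into the relation:
x = 0: LHS = -2·0² - 2·0 - 3 = -3, RHS = 0 - 1 = -1; -3 ≥ -1 — FAILS

Since the claim fails at x = 0, this value is a counterexample.

Answer: Yes, x = 0 is a counterexample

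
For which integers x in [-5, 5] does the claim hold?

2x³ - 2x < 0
Holds for: {-5, -4, -3, -2}
Fails for: {-1, 0, 1, 2, 3, 4, 5}

Answer: {-5, -4, -3, -2}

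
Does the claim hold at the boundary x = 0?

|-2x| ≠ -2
x = 0: LHS = |-2·0| = |0| = 0; 0 ≠ -2 — holds

The relation is satisfied at x = 0.

Answer: Yes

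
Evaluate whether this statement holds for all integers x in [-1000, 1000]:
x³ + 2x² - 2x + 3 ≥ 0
The claim fails at x = -4:
x = -4: LHS = (-4)³ + 2·(-4)² - 2·(-4) + 3 = -21; -21 ≥ 0 — FAILS

Because a single integer refutes it, the statement is false.

Answer: False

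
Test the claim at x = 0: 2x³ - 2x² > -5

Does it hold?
x = 0: LHS = 2·0³ - 2·0² = 0; 0 > -5 — holds

The relation is satisfied at x = 0.

Answer: Yes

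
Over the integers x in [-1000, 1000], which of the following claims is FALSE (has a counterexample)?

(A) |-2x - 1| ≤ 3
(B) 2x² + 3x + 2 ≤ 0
(A) x = 2: LHS = |-2·2 - 1| = |-5| = 5; 5 ≤ 3 — FAILS
(B) x = 0: LHS = 2·0² + 3·0 + 2 = 2; 2 ≤ 0 — FAILS

Answer: Both A and B are false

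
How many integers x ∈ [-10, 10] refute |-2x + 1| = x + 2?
Counterexamples in [-10, 10]: {-10, -9, -8, -7, -6, -5, -4, -3, -2, -1, 0, 1, 2, 4, 5, 6, 7, 8, 9, 10}.

Counting them gives 20 values.

Answer: 20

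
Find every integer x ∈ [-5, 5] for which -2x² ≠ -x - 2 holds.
Track d = LHS − RHS over the integers in [-5, 5]. Equality would need d = 0, but d changes sign only between consecutive integers, jumping over 0:
x = -1: LHS = -2·(-1)² = -2, RHS = -(-1) - 2 = -1; -2 ≠ -1 — holds  (d = -1)
x = 0: LHS = -2·0² = 0, RHS = -0 - 2 = -2; 0 ≠ -2 — holds  (d = 2)
x = 1: LHS = -2·1² = -2, RHS = -1 - 2 = -3; -2 ≠ -3 — holds  (d = 1)
x = 2: LHS = -2·2² = -8, RHS = -2 - 2 = -4; -8 ≠ -4 — holds  (d = -4)
Away from these crossings d keeps a constant sign, and checking every integer in [-5, 5] confirms d ≠ 0 throughout. Hence the two sides are never equal, so the relation holds for every integer in [-5, 5].

Answer: All integers in [-5, 5]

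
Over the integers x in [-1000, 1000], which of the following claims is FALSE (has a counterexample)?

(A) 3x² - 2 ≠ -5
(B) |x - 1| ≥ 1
(A) Over all integers in [-1000, 1000], LHS − RHS is always positive; it is smallest at x = 0, where it equals 3:
x = 0: LHS = 3·0² - 2 = -2; -2 ≠ -5 — holds
At the ends of the range:
x = -1000: LHS = 3·(-1000)² - 2 = 2999998; 2999998 ≠ -5 — holds
x = 1000: LHS = 3·1000² - 2 = 2999998; 2999998 ≠ -5 — holds
Hence LHS − RHS is never 0, i.e. the two sides are never equal, so the relation holds for every integer in [-1000, 1000].

(B) x = 1: LHS = |1 - 1| = |0| = 0; 0 ≥ 1 — FAILS

Only (B) has a counterexample.

Answer: B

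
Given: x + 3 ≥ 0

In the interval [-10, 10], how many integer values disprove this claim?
Counterexamples in [-10, 10]: {-10, -9, -8, -7, -6, -5, -4}.

Counting them gives 7 values.

Answer: 7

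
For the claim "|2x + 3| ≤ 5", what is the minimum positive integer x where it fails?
Testing positive integers:
x = 1: LHS = |2·1 + 3| = |5| = 5; 5 ≤ 5 — holds
x = 2: LHS = |2·2 + 3| = |7| = 7; 7 ≤ 5 — FAILS  ← smallest positive counterexample

Answer: x = 2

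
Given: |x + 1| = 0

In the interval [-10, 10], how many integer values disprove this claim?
Counterexamples in [-10, 10]: {-10, -9, -8, -7, -6, -5, -4, -3, -2, 0, 1, 2, 3, 4, 5, 6, 7, 8, 9, 10}.

Counting them gives 20 values.

Answer: 20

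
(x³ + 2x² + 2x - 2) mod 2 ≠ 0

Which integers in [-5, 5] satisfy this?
Holds for: {-5, -3, -1, 1, 3, 5}
Fails for: {-4, -2, 0, 2, 4}

Answer: {-5, -3, -1, 1, 3, 5}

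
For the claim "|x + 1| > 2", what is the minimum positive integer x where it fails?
Testing positive integers:
x = 1: LHS = |1 + 1| = |2| = 2; 2 > 2 — FAILS  ← smallest positive counterexample

Answer: x = 1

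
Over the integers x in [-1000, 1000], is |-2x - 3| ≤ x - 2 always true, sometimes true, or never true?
Over all integers in [-1000, 1000], LHS − RHS is smallest at x = -1, where it equals 4:
x = -1: LHS = |-2·(-1) - 3| = |-1| = 1, RHS = (-1) - 2 = -3; 1 ≤ -3 — FAILS
At the ends of the range:
x = -1000: LHS = |-2·(-1000) - 3| = |1997| = 1997, RHS = (-1000) - 2 = -1002; 1997 ≤ -1002 — FAILS
x = 1000: LHS = |-2·1000 - 3| = |-2003| = 2003, RHS = 1000 - 2 = 998; 2003 ≤ 998 — FAILS
Hence LHS − RHS is never zero or negative, i.e. LHS > RHS throughout, so the claimed relation (≤) fails for every integer in [-1000, 1000].

No integer in the range satisfies it.

Answer: Never true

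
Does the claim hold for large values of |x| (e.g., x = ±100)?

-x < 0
x = 100: -100 < 0 — holds
x = -100: LHS = -(-100) = 100; 100 < 0 — FAILS

Answer: Partially: holds for x = 100, fails for x = -100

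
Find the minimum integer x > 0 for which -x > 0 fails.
Testing positive integers:
x = 1: -1 > 0 — FAILS  ← smallest positive counterexample

Answer: x = 1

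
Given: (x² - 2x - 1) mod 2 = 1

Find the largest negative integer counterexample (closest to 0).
Testing negative integers from -1 downward:
x = -1: LHS = ((-1)² - 2·(-1) - 1) mod 2 = 2 mod 2 = 0; 0 = 1 — FAILS  ← closest negative counterexample to 0

Answer: x = -1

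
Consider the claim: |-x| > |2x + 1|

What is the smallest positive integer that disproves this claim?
Testing positive integers:
x = 1: LHS = |-1| = 1, RHS = |2·1 + 1| = |3| = 3; 1 > 3 — FAILS  ← smallest positive counterexample

Answer: x = 1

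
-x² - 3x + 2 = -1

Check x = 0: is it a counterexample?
Substitute x = 0 into the relation:
x = 0: LHS = -0² - 3·0 + 2 = 2; 2 = -1 — FAILS

Since the claim fails at x = 0, this value is a counterexample.

Answer: Yes, x = 0 is a counterexample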